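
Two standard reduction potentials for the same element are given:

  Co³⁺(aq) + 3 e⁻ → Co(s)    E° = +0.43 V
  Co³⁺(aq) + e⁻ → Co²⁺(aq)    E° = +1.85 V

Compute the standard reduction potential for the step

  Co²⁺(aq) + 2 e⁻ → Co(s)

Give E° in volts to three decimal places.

Sequential free energies add, so n₃E°₃ = n₁E°₁ + n₂E°₂.
With n₃ = 3, and the known step contributing 1×(+1.85) V, the unknown satisfies 2·E° = 3×(+0.43) − 1×(+1.85) = -0.560.
E° = -0.560 / 2 = -0.280 V.

-0.280 V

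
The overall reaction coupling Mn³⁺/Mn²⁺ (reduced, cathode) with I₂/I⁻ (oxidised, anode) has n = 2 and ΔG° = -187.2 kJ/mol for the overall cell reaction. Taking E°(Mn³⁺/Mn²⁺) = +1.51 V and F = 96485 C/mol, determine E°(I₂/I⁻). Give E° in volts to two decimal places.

E°cell = −ΔG°/(nF) = −(-187.2×10³)/((2)(96485)) = +0.970 V.
Since Mn³⁺/Mn²⁺ is the cathode and I₂/I⁻ the anode, E°cell = E°(Mn³⁺/Mn²⁺) − E°(I₂/I⁻).
So E°(I₂/I⁻) = E°(Mn³⁺/Mn²⁺) − E°cell = (+1.51) − (+0.970) = +0.54 V.

+0.54 V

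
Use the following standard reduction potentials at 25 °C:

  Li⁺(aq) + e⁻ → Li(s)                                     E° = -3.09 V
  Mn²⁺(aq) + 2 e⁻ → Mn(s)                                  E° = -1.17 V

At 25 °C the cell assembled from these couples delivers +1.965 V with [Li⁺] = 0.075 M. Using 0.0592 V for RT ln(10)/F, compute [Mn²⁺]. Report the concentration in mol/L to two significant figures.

0.19 M

Mn²⁺/Mn is the cathode, Li⁺/Li the anode: E°cell = +1.92 V, n = 2.
Overall reaction: Mn²⁺(aq) + 2 Li(s) → Mn(s) + 2 Li⁺(aq); Q = [Li⁺]^2/[Mn²⁺]^1.
From E = E° − (0.0592/n) log Q: log Q = (E° − E)·n/0.0592 = (+1.92 − (+1.965))·2/0.0592 = -1.5203.
So 1·log[Mn²⁺] = 2·log(0.075) − log Q = -2.2499 − (-1.5203) = -0.7296; [Mn²⁺] = 10^(-0.7296) ≈ 0.19 M.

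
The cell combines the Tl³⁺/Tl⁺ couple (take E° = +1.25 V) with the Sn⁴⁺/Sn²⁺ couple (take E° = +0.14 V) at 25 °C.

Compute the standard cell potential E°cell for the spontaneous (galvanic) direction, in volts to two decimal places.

The Tl³⁺/Tl⁺ couple has the higher reduction potential, so it is the cathode; Sn⁴⁺/Sn²⁺ is oxidised at the anode.
E°cell = E°(cathode) − E°(anode) = (+1.25) − (+0.14) = +1.11 V.

+1.11 V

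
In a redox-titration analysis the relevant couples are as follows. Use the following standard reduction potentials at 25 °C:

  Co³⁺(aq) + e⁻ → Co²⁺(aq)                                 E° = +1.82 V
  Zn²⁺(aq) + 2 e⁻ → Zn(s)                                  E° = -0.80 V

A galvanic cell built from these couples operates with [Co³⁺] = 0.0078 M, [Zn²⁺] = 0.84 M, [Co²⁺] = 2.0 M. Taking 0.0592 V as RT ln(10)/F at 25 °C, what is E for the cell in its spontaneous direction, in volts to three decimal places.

+2.480 V

Co³⁺/Co²⁺ is the cathode (higher E°), Zn²⁺/Zn the anode: E°cell = +1.82 − (-0.80) = +2.62 V, n = 2.
Overall: 2 Co³⁺(aq) + Zn(s) → 2 Co²⁺(aq) + Zn²⁺(aq)
Q = [Co²⁺]^2·[Zn²⁺] / ([Co³⁺]^2); log Q = 4.742.
E = E° − (0.0592/n) log Q = +2.62 − (0.0592/2)(4.742) = +2.480 V.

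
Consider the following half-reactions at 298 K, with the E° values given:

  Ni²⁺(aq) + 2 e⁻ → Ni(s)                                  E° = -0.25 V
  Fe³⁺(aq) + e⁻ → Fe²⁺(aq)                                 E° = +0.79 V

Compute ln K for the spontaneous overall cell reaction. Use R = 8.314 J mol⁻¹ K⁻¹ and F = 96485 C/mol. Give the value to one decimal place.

81.0

Cathode: Fe³⁺/Fe²⁺; anode: Ni²⁺/Ni. E°cell = (+0.79) − (-0.25) = +1.04 V, with n = 2.
ΔG° = −nFE° = −RT ln K, so ln K = nFE°/(RT) = (2)(96485)(+1.04) / ((8.314)(298)) = 81.002.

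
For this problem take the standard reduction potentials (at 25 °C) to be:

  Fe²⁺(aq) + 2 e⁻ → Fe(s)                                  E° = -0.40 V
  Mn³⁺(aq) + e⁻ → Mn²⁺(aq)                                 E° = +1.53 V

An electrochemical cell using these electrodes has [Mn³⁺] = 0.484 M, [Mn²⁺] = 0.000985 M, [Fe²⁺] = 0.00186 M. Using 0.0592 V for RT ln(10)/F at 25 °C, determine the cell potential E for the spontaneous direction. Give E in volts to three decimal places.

Mn³⁺/Mn²⁺ is the cathode (higher E°), Fe²⁺/Fe the anode: E°cell = +1.53 − (-0.40) = +1.93 V, n = 2.
Overall: 2 Mn³⁺(aq) + Fe(s) → 2 Mn²⁺(aq) + Fe²⁺(aq)
Q = [Mn²⁺]^2·[Fe²⁺] / ([Mn³⁺]^2); log Q = -8.113.
E = E° − (0.0592/n) log Q = +1.93 − (0.0592/2)(-8.113) = +2.170 V.

+2.170 V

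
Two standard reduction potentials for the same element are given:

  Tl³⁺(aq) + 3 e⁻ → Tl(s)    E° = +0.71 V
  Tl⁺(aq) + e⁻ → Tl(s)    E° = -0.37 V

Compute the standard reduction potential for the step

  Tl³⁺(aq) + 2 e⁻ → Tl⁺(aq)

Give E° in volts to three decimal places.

+1.250 V

Sequential free energies add, so n₃E°₃ = n₁E°₁ + n₂E°₂.
With n₃ = 3, and the known step contributing 1×(-0.37) V, the unknown satisfies 2·E° = 3×(+0.71) − 1×(-0.37) = +2.500.
E° = +2.500 / 2 = +1.250 V.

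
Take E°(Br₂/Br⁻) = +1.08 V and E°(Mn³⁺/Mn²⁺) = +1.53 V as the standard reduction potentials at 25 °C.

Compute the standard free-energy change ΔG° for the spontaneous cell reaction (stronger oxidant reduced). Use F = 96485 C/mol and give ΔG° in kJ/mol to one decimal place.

-86.8 kJ/mol

Mn³⁺/Mn²⁺ (E° = +1.53 V) is the cathode; Br₂/Br⁻ (E° = +1.08 V) is the anode, so E°cell = +0.45 V.
Balancing electrons gives n = 2 (lcm of 1 and 2).
ΔG° = −nFE° = −(2)(96485)(+0.45) = -86,836 J = -86.8 kJ/mol.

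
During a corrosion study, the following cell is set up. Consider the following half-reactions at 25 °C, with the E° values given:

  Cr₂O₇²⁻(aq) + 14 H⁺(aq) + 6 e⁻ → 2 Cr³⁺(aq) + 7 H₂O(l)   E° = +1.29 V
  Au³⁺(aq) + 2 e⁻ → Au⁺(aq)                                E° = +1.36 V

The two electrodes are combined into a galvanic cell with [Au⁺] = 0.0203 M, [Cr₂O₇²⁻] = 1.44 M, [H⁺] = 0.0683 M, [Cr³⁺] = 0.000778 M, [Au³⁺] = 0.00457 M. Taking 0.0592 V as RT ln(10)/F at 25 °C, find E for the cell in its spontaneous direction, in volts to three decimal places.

Au³⁺/Au⁺ is the cathode (higher E°), Cr₂O₇²⁻/Cr³⁺ the anode: E°cell = +1.36 − (+1.29) = +0.07 V, n = 6.
Overall: 3 Au³⁺(aq) + 2 Cr³⁺(aq) + 7 H₂O(l) → 3 Au⁺(aq) + Cr₂O₇²⁻(aq) + 14 H⁺(aq)
Q = [Au⁺]^3·[Cr₂O₇²⁻]·[H⁺]^14 / ([Au³⁺]^3·[Cr³⁺]^2); log Q = -7.999.
E = E° − (0.0592/n) log Q = +0.07 − (0.0592/6)(-7.999) = +0.149 V.

+0.149 V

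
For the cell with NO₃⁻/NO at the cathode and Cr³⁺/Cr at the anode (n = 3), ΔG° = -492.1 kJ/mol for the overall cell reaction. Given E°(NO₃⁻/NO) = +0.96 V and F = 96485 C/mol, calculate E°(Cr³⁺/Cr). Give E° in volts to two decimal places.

-0.74 V

E°cell = −ΔG°/(nF) = −(-492.1×10³)/((3)(96485)) = +1.700 V.
Since NO₃⁻/NO is the cathode and Cr³⁺/Cr the anode, E°cell = E°(NO₃⁻/NO) − E°(Cr³⁺/Cr).
So E°(Cr³⁺/Cr) = E°(NO₃⁻/NO) − E°cell = (+0.96) − (+1.700) = -0.74 V.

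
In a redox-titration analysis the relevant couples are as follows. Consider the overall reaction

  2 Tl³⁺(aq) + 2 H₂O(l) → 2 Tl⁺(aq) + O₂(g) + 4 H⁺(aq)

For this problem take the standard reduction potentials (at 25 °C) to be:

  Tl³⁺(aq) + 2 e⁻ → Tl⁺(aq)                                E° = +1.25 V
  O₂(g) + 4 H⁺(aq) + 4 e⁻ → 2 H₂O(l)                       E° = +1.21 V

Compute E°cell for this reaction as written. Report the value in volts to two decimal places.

The Tl³⁺/Tl⁺ couple has the higher reduction potential, so it is the cathode; O₂/H₂O is oxidised at the anode.
E°cell = E°(cathode) − E°(anode) = (+1.25) − (+1.21) = +0.04 V.

+0.04 V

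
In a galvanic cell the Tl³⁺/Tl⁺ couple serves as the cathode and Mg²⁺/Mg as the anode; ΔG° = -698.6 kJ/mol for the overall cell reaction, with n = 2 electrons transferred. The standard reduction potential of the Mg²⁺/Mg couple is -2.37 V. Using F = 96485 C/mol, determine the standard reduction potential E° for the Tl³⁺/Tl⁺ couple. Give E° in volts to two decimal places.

E°cell = −ΔG°/(nF) = −(-698.6×10³)/((2)(96485)) = +3.620 V.
Since Tl³⁺/Tl⁺ is the cathode and Mg²⁺/Mg the anode, E°cell = E°(Tl³⁺/Tl⁺) − E°(Mg²⁺/Mg).
So E°(Tl³⁺/Tl⁺) = E°cell + E°(Mg²⁺/Mg) = +3.620 + (-2.37) = +1.25 V.

+1.25 V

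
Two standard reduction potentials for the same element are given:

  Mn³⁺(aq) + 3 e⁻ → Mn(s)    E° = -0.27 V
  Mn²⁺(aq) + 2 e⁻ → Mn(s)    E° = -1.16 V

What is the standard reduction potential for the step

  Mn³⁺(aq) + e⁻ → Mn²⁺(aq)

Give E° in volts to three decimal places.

Sequential free energies add, so n₃E°₃ = n₁E°₁ + n₂E°₂.
With n₃ = 3, and the known step contributing 2×(-1.16) V, the unknown satisfies 1·E° = 3×(-0.27) − 2×(-1.16) = +1.510.
E° = +1.510 / 1 = +1.510 V.

+1.510 V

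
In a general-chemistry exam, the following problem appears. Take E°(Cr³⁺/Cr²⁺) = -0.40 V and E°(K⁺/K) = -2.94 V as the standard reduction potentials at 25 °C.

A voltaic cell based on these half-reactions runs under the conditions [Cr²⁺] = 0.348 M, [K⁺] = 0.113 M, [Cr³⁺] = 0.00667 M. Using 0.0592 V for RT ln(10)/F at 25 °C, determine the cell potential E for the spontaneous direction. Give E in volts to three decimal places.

+2.494 V

Cr³⁺/Cr²⁺ is the cathode (higher E°), K⁺/K the anode: E°cell = -0.40 − (-2.94) = +2.54 V, n = 1.
Overall: Cr³⁺(aq) + K(s) → Cr²⁺(aq) + K⁺(aq)
Q = [Cr²⁺]·[K⁺] / ([Cr³⁺]); log Q = 0.771.
E = E° − (0.0592/n) log Q = +2.54 − (0.0592/1)(0.771) = +2.494 V.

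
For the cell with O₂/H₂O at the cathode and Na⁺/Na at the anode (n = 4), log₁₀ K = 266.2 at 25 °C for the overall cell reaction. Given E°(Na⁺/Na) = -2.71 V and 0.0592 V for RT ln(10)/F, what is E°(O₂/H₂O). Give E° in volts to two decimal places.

+1.23 V

E°cell = (0.0592/n)·log K = (0.0592/4)(266.2) = +3.940 V.
Since O₂/H₂O is the cathode and Na⁺/Na the anode, E°cell = E°(O₂/H₂O) − E°(Na⁺/Na).
So E°(O₂/H₂O) = E°cell + E°(Na⁺/Na) = +3.940 + (-2.71) = +1.23 V.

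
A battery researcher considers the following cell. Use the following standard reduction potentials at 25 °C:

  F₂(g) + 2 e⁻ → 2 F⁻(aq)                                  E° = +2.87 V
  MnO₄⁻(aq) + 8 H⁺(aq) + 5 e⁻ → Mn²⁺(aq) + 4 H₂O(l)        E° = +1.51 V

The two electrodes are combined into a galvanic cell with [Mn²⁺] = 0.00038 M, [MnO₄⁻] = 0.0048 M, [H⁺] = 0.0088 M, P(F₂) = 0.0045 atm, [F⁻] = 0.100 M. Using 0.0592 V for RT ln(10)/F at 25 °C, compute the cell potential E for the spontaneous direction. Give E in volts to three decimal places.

+1.531 V

F₂/F⁻ is the cathode (higher E°), MnO₄⁻/Mn²⁺ the anode: E°cell = +2.87 − (+1.51) = +1.36 V, n = 10.
Overall: 5 F₂(g) + 2 Mn²⁺(aq) + 8 H₂O(l) → 10 F⁻(aq) + 2 MnO₄⁻(aq) + 16 H⁺(aq)
Q = [F⁻]^10·[MnO₄⁻]^2·[H⁺]^16 / (P(F₂)^5·[Mn²⁺]^2); log Q = -28.951.
E = E° − (0.0592/n) log Q = +1.36 − (0.0592/10)(-28.951) = +1.531 V.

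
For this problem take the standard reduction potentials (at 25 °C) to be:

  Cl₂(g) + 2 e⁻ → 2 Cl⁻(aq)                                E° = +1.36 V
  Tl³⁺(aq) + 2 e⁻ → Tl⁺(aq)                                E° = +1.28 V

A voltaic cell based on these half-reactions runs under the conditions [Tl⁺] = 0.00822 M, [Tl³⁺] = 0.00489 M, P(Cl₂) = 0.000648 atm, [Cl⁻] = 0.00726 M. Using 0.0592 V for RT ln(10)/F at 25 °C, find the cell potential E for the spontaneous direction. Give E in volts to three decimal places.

Cl₂/Cl⁻ is the cathode (higher E°), Tl³⁺/Tl⁺ the anode: E°cell = +1.36 − (+1.28) = +0.08 V, n = 2.
Overall: Cl₂(g) + Tl⁺(aq) → 2 Cl⁻(aq) + Tl³⁺(aq)
Q = [Cl⁻]^2·[Tl³⁺] / (P(Cl₂)·[Tl⁺]); log Q = -1.315.
E = E° − (0.0592/n) log Q = +0.08 − (0.0592/2)(-1.315) = +0.119 V.

+0.119 V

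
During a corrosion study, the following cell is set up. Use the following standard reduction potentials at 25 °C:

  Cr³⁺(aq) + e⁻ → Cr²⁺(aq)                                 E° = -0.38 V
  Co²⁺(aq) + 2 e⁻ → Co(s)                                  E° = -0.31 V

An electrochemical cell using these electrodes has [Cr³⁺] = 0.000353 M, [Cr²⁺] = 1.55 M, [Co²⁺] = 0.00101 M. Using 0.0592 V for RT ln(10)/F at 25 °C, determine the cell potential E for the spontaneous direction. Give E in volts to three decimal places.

+0.197 V

Co²⁺/Co is the cathode (higher E°), Cr³⁺/Cr²⁺ the anode: E°cell = -0.31 − (-0.38) = +0.07 V, n = 2.
Overall: Co²⁺(aq) + 2 Cr²⁺(aq) → Co(s) + 2 Cr³⁺(aq)
Q = [Cr³⁺]^2 / ([Co²⁺]·[Cr²⁺]^2); log Q = -4.289.
E = E° − (0.0592/n) log Q = +0.07 − (0.0592/2)(-4.289) = +0.197 V.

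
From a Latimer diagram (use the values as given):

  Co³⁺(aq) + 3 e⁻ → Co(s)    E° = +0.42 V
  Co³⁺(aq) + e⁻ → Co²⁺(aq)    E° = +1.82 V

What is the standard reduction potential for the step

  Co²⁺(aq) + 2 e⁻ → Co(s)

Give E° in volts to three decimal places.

-0.280 V

Sequential free energies add, so n₃E°₃ = n₁E°₁ + n₂E°₂.
With n₃ = 3, and the known step contributing 1×(+1.82) V, the unknown satisfies 2·E° = 3×(+0.42) − 1×(+1.82) = -0.560.
E° = -0.560 / 2 = -0.280 V.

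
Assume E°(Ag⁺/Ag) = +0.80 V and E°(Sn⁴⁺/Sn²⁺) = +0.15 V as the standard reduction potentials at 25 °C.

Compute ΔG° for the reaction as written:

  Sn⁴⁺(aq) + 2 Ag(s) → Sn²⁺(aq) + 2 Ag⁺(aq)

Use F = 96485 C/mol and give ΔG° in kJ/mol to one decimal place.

+125.4 kJ/mol

As written, Sn⁴⁺/Sn²⁺ is reduced (cathode) and Ag⁺/Ag is oxidised (anode), so E°cell = (+0.15) − (+0.80) = -0.65 V.
Balancing electrons gives n = 2.
ΔG° = −nFE° = −(2)(96485)(-0.65) = 125,430 J = +125.4 kJ/mol.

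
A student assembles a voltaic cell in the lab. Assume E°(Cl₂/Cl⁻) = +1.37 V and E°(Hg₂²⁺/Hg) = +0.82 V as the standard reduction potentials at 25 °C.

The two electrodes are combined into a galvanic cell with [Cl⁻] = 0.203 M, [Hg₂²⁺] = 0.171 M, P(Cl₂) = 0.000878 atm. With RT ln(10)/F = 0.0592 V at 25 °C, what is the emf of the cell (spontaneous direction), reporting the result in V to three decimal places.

Cl₂/Cl⁻ is the cathode (higher E°), Hg₂²⁺/Hg the anode: E°cell = +1.37 − (+0.82) = +0.55 V, n = 2.
Overall: Cl₂(g) + 2 Hg(l) → 2 Cl⁻(aq) + Hg₂²⁺(aq)
Q = [Cl⁻]^2·[Hg₂²⁺] / (P(Cl₂)); log Q = 0.904.
E = E° − (0.0592/n) log Q = +0.55 − (0.0592/2)(0.904) = +0.523 V.

+0.523 V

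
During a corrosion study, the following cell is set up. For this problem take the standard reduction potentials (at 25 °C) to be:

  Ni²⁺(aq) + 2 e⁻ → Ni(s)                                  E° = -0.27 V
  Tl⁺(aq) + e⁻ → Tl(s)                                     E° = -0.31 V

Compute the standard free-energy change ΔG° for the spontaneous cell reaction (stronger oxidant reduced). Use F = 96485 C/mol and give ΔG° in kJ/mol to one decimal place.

-7.7 kJ/mol

Ni²⁺/Ni (E° = -0.27 V) is the cathode; Tl⁺/Tl (E° = -0.31 V) is the anode, so E°cell = +0.04 V.
Balancing electrons gives n = 2 (lcm of 2 and 1).
ΔG° = −nFE° = −(2)(96485)(+0.04) = -7,719 J = -7.7 kJ/mol.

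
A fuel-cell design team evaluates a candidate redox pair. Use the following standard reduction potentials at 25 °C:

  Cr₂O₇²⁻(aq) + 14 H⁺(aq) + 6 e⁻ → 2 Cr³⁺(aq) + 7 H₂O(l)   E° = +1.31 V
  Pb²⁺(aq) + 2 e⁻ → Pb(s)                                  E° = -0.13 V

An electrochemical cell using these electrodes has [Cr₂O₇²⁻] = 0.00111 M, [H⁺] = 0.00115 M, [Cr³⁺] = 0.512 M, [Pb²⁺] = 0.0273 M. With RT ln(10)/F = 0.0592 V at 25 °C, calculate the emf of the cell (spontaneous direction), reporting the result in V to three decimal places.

+1.057 V

Cr₂O₇²⁻/Cr³⁺ is the cathode (higher E°), Pb²⁺/Pb the anode: E°cell = +1.31 − (-0.13) = +1.44 V, n = 6.
Overall: Cr₂O₇²⁻(aq) + 14 H⁺(aq) + 3 Pb(s) → 2 Cr³⁺(aq) + 7 H₂O(l) + 3 Pb²⁺(aq)
Q = [Cr³⁺]^2·[Pb²⁺]^3 / ([Cr₂O₇²⁻]·[H⁺]^14); log Q = 38.832.
E = E° − (0.0592/n) log Q = +1.44 − (0.0592/6)(38.832) = +1.057 V.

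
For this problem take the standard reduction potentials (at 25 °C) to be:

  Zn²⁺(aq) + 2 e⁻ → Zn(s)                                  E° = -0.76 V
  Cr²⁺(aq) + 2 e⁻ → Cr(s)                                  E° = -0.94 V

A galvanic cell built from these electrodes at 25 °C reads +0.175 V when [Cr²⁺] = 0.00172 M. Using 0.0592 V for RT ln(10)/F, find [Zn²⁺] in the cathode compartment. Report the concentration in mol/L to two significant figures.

0.0012 M

Zn²⁺/Zn is the cathode, Cr²⁺/Cr the anode: E°cell = +0.18 V, n = 2.
Overall reaction: Zn²⁺(aq) + Cr(s) → Zn(s) + Cr²⁺(aq); Q = [Cr²⁺]^1/[Zn²⁺]^1.
From E = E° − (0.0592/n) log Q: log Q = (E° − E)·n/0.0592 = (+0.18 − (+0.175))·2/0.0592 = 0.1689.
So 1·log[Zn²⁺] = 1·log(0.00172) − log Q = -2.7645 − (0.1689) = -2.9334; [Zn²⁺] = 10^(-2.9334) ≈ 0.0012 M.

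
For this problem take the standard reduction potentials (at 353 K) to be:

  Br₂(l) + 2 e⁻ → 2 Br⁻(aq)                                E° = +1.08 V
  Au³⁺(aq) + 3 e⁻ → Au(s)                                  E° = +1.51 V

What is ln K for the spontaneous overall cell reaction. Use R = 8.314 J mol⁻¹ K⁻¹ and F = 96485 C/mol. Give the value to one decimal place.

84.8

Cathode: Au³⁺/Au; anode: Br₂/Br⁻. E°cell = (+1.51) − (+1.08) = +0.43 V, with n = 6.
ΔG° = −nFE° = −RT ln K, so ln K = nFE°/(RT) = (6)(96485)(+0.43) / ((8.314)(353)) = 84.819.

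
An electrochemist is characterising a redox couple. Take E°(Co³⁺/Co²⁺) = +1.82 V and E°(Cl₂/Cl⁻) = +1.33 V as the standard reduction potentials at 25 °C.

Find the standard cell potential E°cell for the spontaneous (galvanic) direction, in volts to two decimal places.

+0.49 V

The Co³⁺/Co²⁺ couple has the higher reduction potential, so it is the cathode; Cl₂/Cl⁻ is oxidised at the anode.
E°cell = E°(cathode) − E°(anode) = (+1.82) − (+1.33) = +0.49 V.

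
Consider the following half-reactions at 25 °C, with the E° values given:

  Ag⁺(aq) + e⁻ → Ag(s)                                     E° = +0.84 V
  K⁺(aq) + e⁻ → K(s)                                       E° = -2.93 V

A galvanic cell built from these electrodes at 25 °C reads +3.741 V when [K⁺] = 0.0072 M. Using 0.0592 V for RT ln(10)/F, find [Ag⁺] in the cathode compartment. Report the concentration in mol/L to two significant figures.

0.0023 M

Ag⁺/Ag is the cathode, K⁺/K the anode: E°cell = +3.77 V, n = 1.
Overall reaction: Ag⁺(aq) + K(s) → Ag(s) + K⁺(aq); Q = [K⁺]^1/[Ag⁺]^1.
From E = E° − (0.0592/n) log Q: log Q = (E° − E)·n/0.0592 = (+3.77 − (+3.741))·1/0.0592 = 0.4899.
So 1·log[Ag⁺] = 1·log(0.0072) − log Q = -2.1427 − (0.4899) = -2.6326; [Ag⁺] = 10^(-2.6326) ≈ 0.0023 M.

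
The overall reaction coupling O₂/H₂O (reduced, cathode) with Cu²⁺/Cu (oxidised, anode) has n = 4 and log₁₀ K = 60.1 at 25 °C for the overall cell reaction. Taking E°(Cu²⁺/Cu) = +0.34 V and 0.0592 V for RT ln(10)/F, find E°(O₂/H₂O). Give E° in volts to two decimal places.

E°cell = (0.0592/n)·log K = (0.0592/4)(60.1) = +0.889 V.
Since O₂/H₂O is the cathode and Cu²⁺/Cu the anode, E°cell = E°(O₂/H₂O) − E°(Cu²⁺/Cu).
So E°(O₂/H₂O) = E°cell + E°(Cu²⁺/Cu) = +0.889 + (+0.34) = +1.23 V.

+1.23 V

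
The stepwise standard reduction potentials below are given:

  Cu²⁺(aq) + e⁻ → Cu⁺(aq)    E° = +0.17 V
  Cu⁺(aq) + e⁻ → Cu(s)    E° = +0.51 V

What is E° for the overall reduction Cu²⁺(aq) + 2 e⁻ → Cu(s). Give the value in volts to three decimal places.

Since ΔG° = −nFE° is additive over sequential reductions, n₃E°₃ = n₁E°₁ + n₂E°₂.
E°₃ = (1×+0.17 + 1×+0.51) / 2 = (+0.680) / 2 = +0.340 V.

+0.340 V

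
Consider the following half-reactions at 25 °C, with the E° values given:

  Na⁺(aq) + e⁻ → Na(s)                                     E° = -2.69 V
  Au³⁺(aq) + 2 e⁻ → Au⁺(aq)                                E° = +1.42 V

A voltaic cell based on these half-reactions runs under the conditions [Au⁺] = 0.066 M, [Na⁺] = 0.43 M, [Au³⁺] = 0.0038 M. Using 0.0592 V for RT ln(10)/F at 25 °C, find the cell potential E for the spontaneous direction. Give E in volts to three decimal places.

Au³⁺/Au⁺ is the cathode (higher E°), Na⁺/Na the anode: E°cell = +1.42 − (-2.69) = +4.11 V, n = 2.
Overall: Au³⁺(aq) + 2 Na(s) → Au⁺(aq) + 2 Na⁺(aq)
Q = [Au⁺]·[Na⁺]^2 / ([Au³⁺]); log Q = 0.507.
E = E° − (0.0592/n) log Q = +4.11 − (0.0592/2)(0.507) = +4.095 V.

+4.095 V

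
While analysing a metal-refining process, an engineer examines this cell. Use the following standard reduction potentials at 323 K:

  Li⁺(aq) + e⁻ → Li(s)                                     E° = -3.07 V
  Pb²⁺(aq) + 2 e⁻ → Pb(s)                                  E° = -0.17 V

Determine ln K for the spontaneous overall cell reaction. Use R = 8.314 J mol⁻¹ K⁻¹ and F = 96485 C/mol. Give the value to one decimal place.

208.4

Cathode: Pb²⁺/Pb; anode: Li⁺/Li. E°cell = (-0.17) − (-3.07) = +2.90 V, with n = 2.
ΔG° = −nFE° = −RT ln K, so ln K = nFE°/(RT) = (2)(96485)(+2.90) / ((8.314)(323)) = 208.389.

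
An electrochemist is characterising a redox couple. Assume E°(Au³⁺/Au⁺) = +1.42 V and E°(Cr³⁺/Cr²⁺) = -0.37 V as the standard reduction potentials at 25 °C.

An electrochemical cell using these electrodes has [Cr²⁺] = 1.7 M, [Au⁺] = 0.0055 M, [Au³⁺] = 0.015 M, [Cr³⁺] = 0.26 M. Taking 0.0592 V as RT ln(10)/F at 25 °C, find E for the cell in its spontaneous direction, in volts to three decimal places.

Au³⁺/Au⁺ is the cathode (higher E°), Cr³⁺/Cr²⁺ the anode: E°cell = +1.42 − (-0.37) = +1.79 V, n = 2.
Overall: Au³⁺(aq) + 2 Cr²⁺(aq) → Au⁺(aq) + 2 Cr³⁺(aq)
Q = [Au⁺]·[Cr³⁺]^2 / ([Au³⁺]·[Cr²⁺]^2); log Q = -2.067.
E = E° − (0.0592/n) log Q = +1.79 − (0.0592/2)(-2.067) = +1.851 V.

+1.851 V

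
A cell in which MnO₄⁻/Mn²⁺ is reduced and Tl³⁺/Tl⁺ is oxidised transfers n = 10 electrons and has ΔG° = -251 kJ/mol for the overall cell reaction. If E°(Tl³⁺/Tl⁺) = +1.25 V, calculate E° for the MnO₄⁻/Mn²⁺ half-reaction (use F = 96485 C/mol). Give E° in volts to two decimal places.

E°cell = −ΔG°/(nF) = −(-251×10³)/((10)(96485)) = +0.260 V.
Since MnO₄⁻/Mn²⁺ is the cathode and Tl³⁺/Tl⁺ the anode, E°cell = E°(MnO₄⁻/Mn²⁺) − E°(Tl³⁺/Tl⁺).
So E°(MnO₄⁻/Mn²⁺) = E°cell + E°(Tl³⁺/Tl⁺) = +0.260 + (+1.25) = +1.51 V.

+1.51 V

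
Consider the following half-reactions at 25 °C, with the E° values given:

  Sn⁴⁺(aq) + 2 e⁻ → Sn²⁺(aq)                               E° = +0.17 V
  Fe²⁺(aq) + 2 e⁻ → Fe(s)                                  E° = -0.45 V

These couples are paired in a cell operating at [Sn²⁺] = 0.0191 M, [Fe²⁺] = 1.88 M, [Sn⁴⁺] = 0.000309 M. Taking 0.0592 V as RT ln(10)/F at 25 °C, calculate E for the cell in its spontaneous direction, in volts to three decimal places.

+0.559 V

Sn⁴⁺/Sn²⁺ is the cathode (higher E°), Fe²⁺/Fe the anode: E°cell = +0.17 − (-0.45) = +0.62 V, n = 2.
Overall: Sn⁴⁺(aq) + Fe(s) → Sn²⁺(aq) + Fe²⁺(aq)
Q = [Sn²⁺]·[Fe²⁺] / ([Sn⁴⁺]); log Q = 2.065.
E = E° − (0.0592/n) log Q = +0.62 − (0.0592/2)(2.065) = +0.559 V.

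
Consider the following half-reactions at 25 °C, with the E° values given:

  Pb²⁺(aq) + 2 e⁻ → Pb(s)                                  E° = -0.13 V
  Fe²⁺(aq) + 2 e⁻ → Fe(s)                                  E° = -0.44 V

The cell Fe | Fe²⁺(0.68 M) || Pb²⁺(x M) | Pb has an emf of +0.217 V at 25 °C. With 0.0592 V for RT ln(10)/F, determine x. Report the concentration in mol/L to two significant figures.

Pb²⁺/Pb is the cathode, Fe²⁺/Fe the anode: E°cell = +0.31 V, n = 2.
Overall reaction: Pb²⁺(aq) + Fe(s) → Pb(s) + Fe²⁺(aq); Q = [Fe²⁺]^1/[Pb²⁺]^1.
From E = E° − (0.0592/n) log Q: log Q = (E° − E)·n/0.0592 = (+0.31 − (+0.217))·2/0.0592 = 3.1419.
So 1·log[Pb²⁺] = 1·log(0.68) − log Q = -0.1675 − (3.1419) = -3.3094; [Pb²⁺] = 10^(-3.3094) ≈ 0.00049 M.

0.00049 M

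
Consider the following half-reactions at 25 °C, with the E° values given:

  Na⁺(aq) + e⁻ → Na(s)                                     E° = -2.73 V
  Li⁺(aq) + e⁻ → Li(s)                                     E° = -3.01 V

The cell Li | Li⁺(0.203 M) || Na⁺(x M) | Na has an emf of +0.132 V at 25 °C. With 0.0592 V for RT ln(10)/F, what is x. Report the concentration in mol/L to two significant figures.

0.00064 M

Na⁺/Na is the cathode, Li⁺/Li the anode: E°cell = +0.28 V, n = 1.
Overall reaction: Na⁺(aq) + Li(s) → Na(s) + Li⁺(aq); Q = [Li⁺]^1/[Na⁺]^1.
From E = E° − (0.0592/n) log Q: log Q = (E° − E)·n/0.0592 = (+0.28 − (+0.132))·1/0.0592 = 2.5000.
So 1·log[Na⁺] = 1·log(0.203) − log Q = -0.6925 − (2.5000) = -3.1925; [Na⁺] = 10^(-3.1925) ≈ 0.00064 M.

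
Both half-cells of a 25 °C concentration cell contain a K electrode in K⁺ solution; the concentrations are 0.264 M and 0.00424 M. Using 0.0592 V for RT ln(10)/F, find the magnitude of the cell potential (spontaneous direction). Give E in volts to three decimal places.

+0.106 V

For a concentration cell E°cell = 0. The 0.264 M side is the cathode (reduction is favoured where [K⁺] is higher).
With n = 1, E = −(0.0592/1) log([K⁺]ₐₙ/[K⁺]꜀ₐₜ) = −(0.0592/1) log(0.00424/0.264) = −(0.0592/1)(-1.794) = +0.106 V.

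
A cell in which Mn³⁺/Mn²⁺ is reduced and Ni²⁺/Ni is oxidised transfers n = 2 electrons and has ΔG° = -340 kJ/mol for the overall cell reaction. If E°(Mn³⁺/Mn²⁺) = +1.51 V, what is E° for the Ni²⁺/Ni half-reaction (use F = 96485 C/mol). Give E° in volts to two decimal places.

-0.25 V

E°cell = −ΔG°/(nF) = −(-340×10³)/((2)(96485)) = +1.762 V.
Since Mn³⁺/Mn²⁺ is the cathode and Ni²⁺/Ni the anode, E°cell = E°(Mn³⁺/Mn²⁺) − E°(Ni²⁺/Ni).
So E°(Ni²⁺/Ni) = E°(Mn³⁺/Mn²⁺) − E°cell = (+1.51) − (+1.762) = -0.25 V.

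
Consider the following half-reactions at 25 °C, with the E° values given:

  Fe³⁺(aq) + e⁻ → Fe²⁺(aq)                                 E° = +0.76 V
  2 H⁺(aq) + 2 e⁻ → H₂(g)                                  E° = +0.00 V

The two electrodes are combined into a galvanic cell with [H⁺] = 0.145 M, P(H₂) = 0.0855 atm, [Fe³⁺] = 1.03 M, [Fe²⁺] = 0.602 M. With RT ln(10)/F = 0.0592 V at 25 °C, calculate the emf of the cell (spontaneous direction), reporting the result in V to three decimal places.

Fe³⁺/Fe²⁺ is the cathode (higher E°), H⁺/H₂ the anode: E°cell = +0.76 − (+0.00) = +0.76 V, n = 2.
Overall: 2 Fe³⁺(aq) + H₂(g) → 2 Fe²⁺(aq) + 2 H⁺(aq)
Q = [Fe²⁺]^2·[H⁺]^2 / ([Fe³⁺]^2·P(H₂)); log Q = -1.076.
E = E° − (0.0592/n) log Q = +0.76 − (0.0592/2)(-1.076) = +0.792 V.

+0.792 V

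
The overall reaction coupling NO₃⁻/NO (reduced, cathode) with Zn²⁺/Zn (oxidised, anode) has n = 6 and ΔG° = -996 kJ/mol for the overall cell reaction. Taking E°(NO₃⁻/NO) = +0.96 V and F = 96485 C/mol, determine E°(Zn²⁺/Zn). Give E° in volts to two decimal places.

E°cell = −ΔG°/(nF) = −(-996×10³)/((6)(96485)) = +1.720 V.
Since NO₃⁻/NO is the cathode and Zn²⁺/Zn the anode, E°cell = E°(NO₃⁻/NO) − E°(Zn²⁺/Zn).
So E°(Zn²⁺/Zn) = E°(NO₃⁻/NO) − E°cell = (+0.96) − (+1.720) = -0.76 V.

-0.76 V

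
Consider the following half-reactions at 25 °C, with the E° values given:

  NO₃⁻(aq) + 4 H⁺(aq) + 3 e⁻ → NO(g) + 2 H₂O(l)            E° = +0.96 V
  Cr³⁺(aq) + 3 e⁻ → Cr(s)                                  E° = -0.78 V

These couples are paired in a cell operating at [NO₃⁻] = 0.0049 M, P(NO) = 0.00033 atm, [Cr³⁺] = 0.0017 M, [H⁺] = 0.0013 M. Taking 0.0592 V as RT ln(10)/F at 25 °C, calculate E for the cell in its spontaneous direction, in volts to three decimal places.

NO₃⁻/NO is the cathode (higher E°), Cr³⁺/Cr the anode: E°cell = +0.96 − (-0.78) = +1.74 V, n = 3.
Overall: NO₃⁻(aq) + 4 H⁺(aq) + Cr(s) → NO(g) + 2 H₂O(l) + Cr³⁺(aq)
Q = P(NO)·[Cr³⁺] / ([NO₃⁻]·[H⁺]^4); log Q = 7.603.
E = E° − (0.0592/n) log Q = +1.74 − (0.0592/3)(7.603) = +1.590 V.

+1.590 V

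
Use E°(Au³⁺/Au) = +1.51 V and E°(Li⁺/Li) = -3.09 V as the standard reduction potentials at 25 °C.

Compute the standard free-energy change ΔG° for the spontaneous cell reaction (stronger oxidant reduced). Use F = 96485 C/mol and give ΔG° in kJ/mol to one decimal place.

-1331.5 kJ/mol

Au³⁺/Au (E° = +1.51 V) is the cathode; Li⁺/Li (E° = -3.09 V) is the anode, so E°cell = +4.60 V.
Balancing electrons gives n = 3 (lcm of 3 and 1).
ΔG° = −nFE° = −(3)(96485)(+4.60) = -1,331,493 J = -1331.5 kJ/mol.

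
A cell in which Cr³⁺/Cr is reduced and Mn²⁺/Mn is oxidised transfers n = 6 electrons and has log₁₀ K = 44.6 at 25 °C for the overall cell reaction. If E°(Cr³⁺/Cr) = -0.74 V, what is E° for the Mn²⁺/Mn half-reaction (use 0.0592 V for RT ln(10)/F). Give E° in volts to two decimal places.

-1.18 V

E°cell = (0.0592/n)·log K = (0.0592/6)(44.6) = +0.440 V.
Since Cr³⁺/Cr is the cathode and Mn²⁺/Mn the anode, E°cell = E°(Cr³⁺/Cr) − E°(Mn²⁺/Mn).
So E°(Mn²⁺/Mn) = E°(Cr³⁺/Cr) − E°cell = (-0.74) − (+0.440) = -1.18 V.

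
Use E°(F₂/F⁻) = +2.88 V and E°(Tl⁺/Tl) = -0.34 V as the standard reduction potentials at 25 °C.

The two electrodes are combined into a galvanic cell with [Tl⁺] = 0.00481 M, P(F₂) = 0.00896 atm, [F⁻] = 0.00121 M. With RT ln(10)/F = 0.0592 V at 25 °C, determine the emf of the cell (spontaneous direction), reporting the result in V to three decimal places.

+3.469 V

F₂/F⁻ is the cathode (higher E°), Tl⁺/Tl the anode: E°cell = +2.88 − (-0.34) = +3.22 V, n = 2.
Overall: F₂(g) + 2 Tl(s) → 2 F⁻(aq) + 2 Tl⁺(aq)
Q = [F⁻]^2·[Tl⁺]^2 / (P(F₂)); log Q = -8.422.
E = E° − (0.0592/n) log Q = +3.22 − (0.0592/2)(-8.422) = +3.469 V.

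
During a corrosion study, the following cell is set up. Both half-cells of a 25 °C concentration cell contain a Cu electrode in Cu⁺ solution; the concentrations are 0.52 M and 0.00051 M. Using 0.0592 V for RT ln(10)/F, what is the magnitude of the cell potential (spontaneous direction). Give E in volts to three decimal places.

+0.178 V

For a concentration cell E°cell = 0. The 0.52 M side is the cathode (reduction is favoured where [Cu⁺] is higher).
With n = 1, E = −(0.0592/1) log([Cu⁺]ₐₙ/[Cu⁺]꜀ₐₜ) = −(0.0592/1) log(0.00051/0.52) = −(0.0592/1)(-3.008) = +0.178 V.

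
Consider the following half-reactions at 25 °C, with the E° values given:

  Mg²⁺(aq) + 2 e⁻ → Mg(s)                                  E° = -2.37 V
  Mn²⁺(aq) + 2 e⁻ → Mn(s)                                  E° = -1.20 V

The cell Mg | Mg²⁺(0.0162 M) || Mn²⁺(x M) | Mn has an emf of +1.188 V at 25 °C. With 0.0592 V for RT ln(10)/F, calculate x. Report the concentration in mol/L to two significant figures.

0.066 M

Mn²⁺/Mn is the cathode, Mg²⁺/Mg the anode: E°cell = +1.17 V, n = 2.
Overall reaction: Mn²⁺(aq) + Mg(s) → Mn(s) + Mg²⁺(aq); Q = [Mg²⁺]^1/[Mn²⁺]^1.
From E = E° − (0.0592/n) log Q: log Q = (E° − E)·n/0.0592 = (+1.17 − (+1.188))·2/0.0592 = -0.6081.
So 1·log[Mn²⁺] = 1·log(0.0162) − log Q = -1.7905 − (-0.6081) = -1.1824; [Mn²⁺] = 10^(-1.1824) ≈ 0.066 M.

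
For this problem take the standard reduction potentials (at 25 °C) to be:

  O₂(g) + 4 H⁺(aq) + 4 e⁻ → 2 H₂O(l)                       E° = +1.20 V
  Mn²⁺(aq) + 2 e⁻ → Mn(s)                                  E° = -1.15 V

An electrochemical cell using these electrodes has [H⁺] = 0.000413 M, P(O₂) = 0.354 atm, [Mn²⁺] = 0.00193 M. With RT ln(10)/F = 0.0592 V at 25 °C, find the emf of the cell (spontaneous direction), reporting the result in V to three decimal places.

O₂/H₂O is the cathode (higher E°), Mn²⁺/Mn the anode: E°cell = +1.20 − (-1.15) = +2.35 V, n = 4.
Overall: O₂(g) + 4 H⁺(aq) + 2 Mn(s) → 2 H₂O(l) + 2 Mn²⁺(aq)
Q = [Mn²⁺]^2 / (P(O₂)·[H⁺]^4); log Q = 8.558.
E = E° − (0.0592/n) log Q = +2.35 − (0.0592/4)(8.558) = +2.223 V.

+2.223 V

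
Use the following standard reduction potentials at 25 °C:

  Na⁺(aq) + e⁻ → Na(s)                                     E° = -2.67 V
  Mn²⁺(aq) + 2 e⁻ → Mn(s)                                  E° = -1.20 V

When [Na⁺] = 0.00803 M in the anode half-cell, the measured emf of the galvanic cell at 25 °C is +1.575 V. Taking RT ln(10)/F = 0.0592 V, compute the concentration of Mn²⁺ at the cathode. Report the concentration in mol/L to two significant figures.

0.23 M

Mn²⁺/Mn is the cathode, Na⁺/Na the anode: E°cell = +1.47 V, n = 2.
Overall reaction: Mn²⁺(aq) + 2 Na(s) → Mn(s) + 2 Na⁺(aq); Q = [Na⁺]^2/[Mn²⁺]^1.
From E = E° − (0.0592/n) log Q: log Q = (E° − E)·n/0.0592 = (+1.47 − (+1.575))·2/0.0592 = -3.5473.
So 1·log[Mn²⁺] = 2·log(0.00803) − log Q = -4.1906 − (-3.5473) = -0.6433; [Mn²⁺] = 10^(-0.6433) ≈ 0.23 M.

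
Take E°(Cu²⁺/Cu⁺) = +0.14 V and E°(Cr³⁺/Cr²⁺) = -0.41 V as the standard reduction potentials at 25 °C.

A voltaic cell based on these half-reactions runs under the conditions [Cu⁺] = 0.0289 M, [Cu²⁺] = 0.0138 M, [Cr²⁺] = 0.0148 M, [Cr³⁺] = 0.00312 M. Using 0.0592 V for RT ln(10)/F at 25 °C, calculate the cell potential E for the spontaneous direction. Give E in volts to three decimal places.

+0.571 V

Cu²⁺/Cu⁺ is the cathode (higher E°), Cr³⁺/Cr²⁺ the anode: E°cell = +0.14 − (-0.41) = +0.55 V, n = 1.
Overall: Cu²⁺(aq) + Cr²⁺(aq) → Cu⁺(aq) + Cr³⁺(aq)
Q = [Cu⁺]·[Cr³⁺] / ([Cu²⁺]·[Cr²⁺]); log Q = -0.355.
E = E° − (0.0592/n) log Q = +0.55 − (0.0592/1)(-0.355) = +0.571 V.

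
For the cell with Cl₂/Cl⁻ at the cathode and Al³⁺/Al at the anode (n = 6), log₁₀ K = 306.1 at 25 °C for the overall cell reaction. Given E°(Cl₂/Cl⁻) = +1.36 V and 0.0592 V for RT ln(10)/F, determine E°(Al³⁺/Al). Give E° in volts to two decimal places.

E°cell = (0.0592/n)·log K = (0.0592/6)(306.1) = +3.020 V.
Since Cl₂/Cl⁻ is the cathode and Al³⁺/Al the anode, E°cell = E°(Cl₂/Cl⁻) − E°(Al³⁺/Al).
So E°(Al³⁺/Al) = E°(Cl₂/Cl⁻) − E°cell = (+1.36) − (+3.020) = -1.66 V.

-1.66 V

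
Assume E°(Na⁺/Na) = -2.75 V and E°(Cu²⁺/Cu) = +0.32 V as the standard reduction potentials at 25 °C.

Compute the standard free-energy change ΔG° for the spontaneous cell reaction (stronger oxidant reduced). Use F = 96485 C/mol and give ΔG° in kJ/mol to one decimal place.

-592.4 kJ/mol

Cu²⁺/Cu (E° = +0.32 V) is the cathode; Na⁺/Na (E° = -2.75 V) is the anode, so E°cell = +3.07 V.
Balancing electrons gives n = 2 (lcm of 2 and 1).
ΔG° = −nFE° = −(2)(96485)(+3.07) = -592,418 J = -592.4 kJ/mol.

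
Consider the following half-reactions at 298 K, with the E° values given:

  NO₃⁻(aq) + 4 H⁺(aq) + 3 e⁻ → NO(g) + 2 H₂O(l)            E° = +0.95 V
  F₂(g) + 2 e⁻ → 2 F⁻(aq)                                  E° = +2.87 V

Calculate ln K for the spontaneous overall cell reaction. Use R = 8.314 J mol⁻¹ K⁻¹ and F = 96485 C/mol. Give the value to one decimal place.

Cathode: F₂/F⁻; anode: NO₃⁻/NO. E°cell = (+2.87) − (+0.95) = +1.92 V, with n = 6.
ΔG° = −nFE° = −RT ln K, so ln K = nFE°/(RT) = (6)(96485)(+1.92) / ((8.314)(298)) = 448.628.

448.6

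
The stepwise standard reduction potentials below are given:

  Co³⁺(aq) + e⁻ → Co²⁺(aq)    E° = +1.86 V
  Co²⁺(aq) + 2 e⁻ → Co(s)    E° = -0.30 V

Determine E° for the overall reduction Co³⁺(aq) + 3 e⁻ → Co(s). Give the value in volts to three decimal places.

Since ΔG° = −nFE° is additive over sequential reductions, n₃E°₃ = n₁E°₁ + n₂E°₂.
E°₃ = (1×+1.86 + 2×-0.30) / 3 = (+1.260) / 3 = +0.420 V.
E° values themselves are not directly additive — weighting by electron count is essential.

+0.420 V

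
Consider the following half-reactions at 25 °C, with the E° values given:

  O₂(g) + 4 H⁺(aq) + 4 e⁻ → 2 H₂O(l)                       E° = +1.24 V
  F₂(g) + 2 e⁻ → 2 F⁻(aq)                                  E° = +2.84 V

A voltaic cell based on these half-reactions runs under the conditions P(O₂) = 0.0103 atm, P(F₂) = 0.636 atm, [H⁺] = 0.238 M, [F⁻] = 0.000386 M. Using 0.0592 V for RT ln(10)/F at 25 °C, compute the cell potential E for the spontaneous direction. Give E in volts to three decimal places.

F₂/F⁻ is the cathode (higher E°), O₂/H₂O the anode: E°cell = +2.84 − (+1.24) = +1.60 V, n = 4.
Overall: 2 F₂(g) + 2 H₂O(l) → 4 F⁻(aq) + O₂(g) + 4 H⁺(aq)
Q = [F⁻]^4·P(O₂)·[H⁺]^4 / (P(F₂)^2); log Q = -17.741.
E = E° − (0.0592/n) log Q = +1.60 − (0.0592/4)(-17.741) = +1.863 V.

+1.863 V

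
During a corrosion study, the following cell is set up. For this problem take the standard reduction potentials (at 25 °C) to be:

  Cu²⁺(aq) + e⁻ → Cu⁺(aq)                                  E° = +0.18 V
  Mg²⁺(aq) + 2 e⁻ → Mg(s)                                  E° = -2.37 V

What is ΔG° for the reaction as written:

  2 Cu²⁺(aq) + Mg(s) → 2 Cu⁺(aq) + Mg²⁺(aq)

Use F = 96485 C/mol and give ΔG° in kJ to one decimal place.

As written, Cu²⁺/Cu⁺ is reduced (cathode) and Mg²⁺/Mg is oxidised (anode), so E°cell = (+0.18) − (-2.37) = +2.55 V.
Balancing electrons gives n = 2.
ΔG° = −nFE° = −(2)(96485)(+2.55) = -492,073 J = -492.1 kJ.

-492.1 kJ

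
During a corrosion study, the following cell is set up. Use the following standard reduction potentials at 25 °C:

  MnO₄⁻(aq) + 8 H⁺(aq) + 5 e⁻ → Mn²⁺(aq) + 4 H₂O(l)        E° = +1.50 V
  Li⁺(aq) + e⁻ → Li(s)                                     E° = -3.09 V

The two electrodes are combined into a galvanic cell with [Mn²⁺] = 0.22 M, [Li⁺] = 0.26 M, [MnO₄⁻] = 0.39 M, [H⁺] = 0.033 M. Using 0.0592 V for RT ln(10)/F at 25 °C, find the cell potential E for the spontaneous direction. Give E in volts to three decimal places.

+4.487 V

MnO₄⁻/Mn²⁺ is the cathode (higher E°), Li⁺/Li the anode: E°cell = +1.50 − (-3.09) = +4.59 V, n = 5.
Overall: MnO₄⁻(aq) + 8 H⁺(aq) + 5 Li(s) → Mn²⁺(aq) + 4 H₂O(l) + 5 Li⁺(aq)
Q = [Mn²⁺]·[Li⁺]^5 / ([MnO₄⁻]·[H⁺]^8); log Q = 8.678.
E = E° − (0.0592/n) log Q = +4.59 − (0.0592/5)(8.678) = +4.487 V.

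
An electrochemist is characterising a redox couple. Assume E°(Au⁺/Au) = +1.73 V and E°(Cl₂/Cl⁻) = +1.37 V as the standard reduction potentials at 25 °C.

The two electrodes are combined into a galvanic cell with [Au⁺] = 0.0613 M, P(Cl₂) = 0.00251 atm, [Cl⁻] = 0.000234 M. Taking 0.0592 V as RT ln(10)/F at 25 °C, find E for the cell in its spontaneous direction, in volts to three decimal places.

Au⁺/Au is the cathode (higher E°), Cl₂/Cl⁻ the anode: E°cell = +1.73 − (+1.37) = +0.36 V, n = 2.
Overall: 2 Au⁺(aq) + 2 Cl⁻(aq) → 2 Au(s) + Cl₂(g)
Q = P(Cl₂) / ([Au⁺]^2·[Cl⁻]^2); log Q = 7.086.
E = E° − (0.0592/n) log Q = +0.36 − (0.0592/2)(7.086) = +0.150 V.

+0.150 V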